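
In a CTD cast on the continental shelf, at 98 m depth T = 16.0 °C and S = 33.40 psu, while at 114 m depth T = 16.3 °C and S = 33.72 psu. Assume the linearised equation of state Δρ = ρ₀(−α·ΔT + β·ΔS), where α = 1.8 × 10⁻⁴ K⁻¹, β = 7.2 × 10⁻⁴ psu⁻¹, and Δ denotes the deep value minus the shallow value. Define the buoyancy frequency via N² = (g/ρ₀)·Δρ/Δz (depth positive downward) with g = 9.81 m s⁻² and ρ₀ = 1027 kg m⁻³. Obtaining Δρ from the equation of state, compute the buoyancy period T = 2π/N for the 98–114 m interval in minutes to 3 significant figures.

ΔT = +0.3 K, ΔS = +0.32 psu (deep − shallow).
Δρ/ρ₀ = −αΔT + βΔS = -5.40 × 10⁻⁵ + 2.304 × 10⁻⁴ = 1.764 × 10⁻⁴, so Δρ ≈ 0.1812 kg m⁻³.
N² = (g/ρ₀)·Δρ/Δz = g·(Δρ/ρ₀)/Δz = 9.81 × 1.764 × 10⁻⁴ / 16 = 1.0816 × 10⁻⁴ s⁻².
N = √(1.0816 × 10⁻⁴) = 0.010400 rad s⁻¹ → T = 2π/N = 604.15 s = 10.069 min ≈ 10.1 min.

10.1 min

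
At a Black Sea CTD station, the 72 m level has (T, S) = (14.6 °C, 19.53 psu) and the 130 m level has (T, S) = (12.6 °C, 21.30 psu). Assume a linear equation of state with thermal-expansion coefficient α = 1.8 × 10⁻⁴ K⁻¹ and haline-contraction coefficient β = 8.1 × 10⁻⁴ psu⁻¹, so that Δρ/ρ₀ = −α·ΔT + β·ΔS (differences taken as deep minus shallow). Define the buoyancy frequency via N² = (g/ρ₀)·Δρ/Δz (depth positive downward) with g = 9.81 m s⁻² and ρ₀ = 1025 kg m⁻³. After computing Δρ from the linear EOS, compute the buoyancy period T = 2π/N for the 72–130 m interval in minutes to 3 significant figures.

6.01 min

ΔT = -2.0 K, ΔS = +1.77 psu (deep − shallow).
Δρ/ρ₀ = −αΔT + βΔS = 3.60 × 10⁻⁴ + 1.4337 × 10⁻³ = 1.7937 × 10⁻³, so Δρ ≈ 1.839 kg m⁻³.
N² = (g/ρ₀)·Δρ/Δz = g·(Δρ/ρ₀)/Δz = 9.81 × 1.7937 × 10⁻³ / 58 = 3.0338 × 10⁻⁴ s⁻².
N = √(3.0338 × 10⁻⁴) = 0.017418 rad s⁻¹ → T = 2π/N = 360.73 s = 6.0122 min ≈ 6.01 min.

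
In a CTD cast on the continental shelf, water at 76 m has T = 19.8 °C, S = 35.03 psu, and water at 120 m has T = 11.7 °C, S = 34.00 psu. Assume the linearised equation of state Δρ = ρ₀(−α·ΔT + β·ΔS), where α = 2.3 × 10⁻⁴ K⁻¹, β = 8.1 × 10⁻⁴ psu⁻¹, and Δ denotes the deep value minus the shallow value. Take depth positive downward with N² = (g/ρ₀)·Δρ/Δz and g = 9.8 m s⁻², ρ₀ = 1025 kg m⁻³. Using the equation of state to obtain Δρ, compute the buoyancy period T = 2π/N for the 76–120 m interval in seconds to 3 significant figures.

ΔT = -8.1 K, ΔS = -1.03 psu (deep − shallow).
Δρ/ρ₀ = −αΔT + βΔS = 1.863 × 10⁻³ − 8.343 × 10⁻⁴ = 1.0287 × 10⁻³, so Δρ ≈ 1.054 kg m⁻³.
N² = (g/ρ₀)·Δρ/Δz = g·(Δρ/ρ₀)/Δz = 9.8 × 1.0287 × 10⁻³ / 44 = 2.2912 × 10⁻⁴ s⁻².
N = √(2.2912 × 10⁻⁴) = 0.015137 rad s⁻¹ → T = 2π/N = 415.09 s ≈ 415 s.

415 s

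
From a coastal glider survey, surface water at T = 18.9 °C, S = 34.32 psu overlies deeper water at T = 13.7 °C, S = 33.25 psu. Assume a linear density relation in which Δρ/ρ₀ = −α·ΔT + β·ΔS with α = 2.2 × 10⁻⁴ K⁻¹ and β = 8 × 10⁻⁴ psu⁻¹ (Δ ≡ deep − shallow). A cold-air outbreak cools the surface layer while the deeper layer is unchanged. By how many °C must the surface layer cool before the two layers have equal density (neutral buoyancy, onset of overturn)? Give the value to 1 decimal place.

1.3 °C

Neutral buoyancy requires Δρ = 0, i.e. −α(T_deep − T_surf′) + β(S_deep − S_surf) = 0.
T_surf′ = T_deep − (β/α)·ΔS = 13.7 − (8 × 10⁻⁴/2.2 × 10⁻⁴)·(-1.07) = 17.591 °C.
Cooling required: 18.9 − (17.591) = 1.309 °C.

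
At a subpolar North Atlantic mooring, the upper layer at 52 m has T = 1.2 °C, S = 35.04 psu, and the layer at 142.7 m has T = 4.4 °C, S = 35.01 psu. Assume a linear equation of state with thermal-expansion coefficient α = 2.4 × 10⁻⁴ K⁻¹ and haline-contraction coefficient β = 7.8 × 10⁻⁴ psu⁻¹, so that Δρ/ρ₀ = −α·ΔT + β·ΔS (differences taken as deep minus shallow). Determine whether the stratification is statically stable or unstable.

unstable

ΔT = 4.4 − 1.2 = +3.2 K and ΔS = 35.01 − 35.04 = -0.03 psu (deep − shallow).
−αΔT = -7.68 × 10⁻⁴; βΔS = -2.34 × 10⁻⁵; sum Δρ/ρ₀ = -7.914 × 10⁻⁴.
Δρ/ρ₀ < 0, so Δρ < 0: deeper water is lighter → statically unstable; the column would overturn.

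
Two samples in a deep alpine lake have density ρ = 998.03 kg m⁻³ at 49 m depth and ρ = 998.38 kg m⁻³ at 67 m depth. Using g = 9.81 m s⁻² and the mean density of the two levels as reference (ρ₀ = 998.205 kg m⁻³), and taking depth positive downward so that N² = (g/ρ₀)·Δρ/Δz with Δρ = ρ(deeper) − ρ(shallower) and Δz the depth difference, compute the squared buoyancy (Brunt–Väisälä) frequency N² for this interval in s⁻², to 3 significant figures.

1.91 × 10⁻⁴ s⁻²

Δρ = 998.38 − 998.03 = 0.35 kg m⁻³ over Δz = 67 − 49 = 18 m.
N² = (9.81/998.205) × (0.35/18) = 1.9109 × 10⁻⁴ s⁻² ≈ 1.91 × 10⁻⁴ s⁻².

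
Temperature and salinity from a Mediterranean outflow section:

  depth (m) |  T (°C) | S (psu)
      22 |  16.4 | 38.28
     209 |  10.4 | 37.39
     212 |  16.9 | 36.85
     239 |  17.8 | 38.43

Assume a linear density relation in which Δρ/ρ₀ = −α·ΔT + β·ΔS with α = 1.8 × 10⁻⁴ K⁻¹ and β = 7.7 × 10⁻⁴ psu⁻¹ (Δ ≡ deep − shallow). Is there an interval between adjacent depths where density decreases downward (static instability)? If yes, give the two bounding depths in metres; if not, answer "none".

Evaluate Δρ/ρ₀ = −αΔT + βΔS across each adjacent pair:
  22–209 m: −αΔT+βΔS = −(1.8 × 10⁻⁴)(-6.0)+(7.7 × 10⁻⁴)(-0.89) = 3.9 × 10⁻⁴ → stable
  209–212 m: −αΔT+βΔS = −(1.8 × 10⁻⁴)(+6.5)+(7.7 × 10⁻⁴)(-0.54) = -1.6 × 10⁻³ → UNSTABLE
  212–239 m: −αΔT+βΔS = −(1.8 × 10⁻⁴)(+0.9)+(7.7 × 10⁻⁴)(+1.58) = 1.1 × 10⁻³ → stable
The 209–212 m interval has Δρ < 0: lighter water underlies denser water.

209–212 m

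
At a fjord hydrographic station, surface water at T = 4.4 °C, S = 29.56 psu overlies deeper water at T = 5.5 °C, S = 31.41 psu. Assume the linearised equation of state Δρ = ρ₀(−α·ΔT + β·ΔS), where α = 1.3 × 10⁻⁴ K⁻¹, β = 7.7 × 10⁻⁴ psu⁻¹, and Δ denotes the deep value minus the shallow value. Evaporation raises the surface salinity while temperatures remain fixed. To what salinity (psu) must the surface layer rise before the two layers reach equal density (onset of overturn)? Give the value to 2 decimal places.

Neutral buoyancy requires −α(T_deep − T_surf) + β(S_deep − S_surf′) = 0.
S_surf′ = S_deep − (α/β)·ΔT = 31.41 − (1.3 × 10⁻⁴/7.7 × 10⁻⁴)·(+1.1) = 31.2243 psu.
Increase required: 31.2243 − 29.56 = 1.6643 psu.

31.22 psu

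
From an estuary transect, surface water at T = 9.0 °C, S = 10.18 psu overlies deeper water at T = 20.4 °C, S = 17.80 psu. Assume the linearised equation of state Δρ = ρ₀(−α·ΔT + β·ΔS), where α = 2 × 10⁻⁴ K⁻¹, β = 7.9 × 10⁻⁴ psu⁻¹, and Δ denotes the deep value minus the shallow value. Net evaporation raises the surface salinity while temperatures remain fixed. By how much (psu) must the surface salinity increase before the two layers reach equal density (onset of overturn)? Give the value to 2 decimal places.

Neutral buoyancy requires −α(T_deep − T_surf) + β(S_deep − S_surf′) = 0.
S_surf′ = S_deep − (α/β)·ΔT = 17.80 − (2 × 10⁻⁴/7.9 × 10⁻⁴)·(+11.4) = 14.9139 psu.
Increase required: 14.9139 − 10.18 = 4.7339 psu.

4.73 psu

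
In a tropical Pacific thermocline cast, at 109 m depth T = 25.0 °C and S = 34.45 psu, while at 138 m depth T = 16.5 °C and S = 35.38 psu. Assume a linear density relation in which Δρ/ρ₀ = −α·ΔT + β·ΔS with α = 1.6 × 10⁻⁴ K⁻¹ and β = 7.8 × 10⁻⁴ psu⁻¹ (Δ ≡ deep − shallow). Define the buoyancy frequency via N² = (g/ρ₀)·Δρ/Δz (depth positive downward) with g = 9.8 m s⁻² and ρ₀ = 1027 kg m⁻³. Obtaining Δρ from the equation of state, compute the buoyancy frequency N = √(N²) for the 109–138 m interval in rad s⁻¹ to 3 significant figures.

ΔT = -8.5 K, ΔS = +0.93 psu (deep − shallow).
Δρ/ρ₀ = −αΔT + βΔS = 1.36 × 10⁻³ + 7.254 × 10⁻⁴ = 2.0854 × 10⁻³, so Δρ ≈ 2.142 kg m⁻³.
N² = (g/ρ₀)·Δρ/Δz = g·(Δρ/ρ₀)/Δz = 9.8 × 2.0854 × 10⁻³ / 29 = 7.0472 × 10⁻⁴ s⁻².
N = √(7.0472 × 10⁻⁴) = 0.026547 rad s⁻¹ ≈ 0.0265 rad s⁻¹.

0.0265 rad s⁻¹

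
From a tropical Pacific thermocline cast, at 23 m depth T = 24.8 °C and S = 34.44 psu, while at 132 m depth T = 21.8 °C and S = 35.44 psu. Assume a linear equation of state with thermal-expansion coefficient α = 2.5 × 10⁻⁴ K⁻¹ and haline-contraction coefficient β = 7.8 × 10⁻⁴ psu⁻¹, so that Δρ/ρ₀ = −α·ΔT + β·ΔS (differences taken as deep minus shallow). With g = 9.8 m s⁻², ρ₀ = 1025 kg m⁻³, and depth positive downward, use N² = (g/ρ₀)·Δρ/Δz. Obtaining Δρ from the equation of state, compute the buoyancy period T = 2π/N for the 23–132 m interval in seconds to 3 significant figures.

536 s

ΔT = -3.0 K, ΔS = +1.00 psu (deep − shallow).
Δρ/ρ₀ = −αΔT + βΔS = 7.50 × 10⁻⁴ + 7.80 × 10⁻⁴ = 1.53 × 10⁻³, so Δρ ≈ 1.568 kg m⁻³.
N² = (g/ρ₀)·Δρ/Δz = g·(Δρ/ρ₀)/Δz = 9.8 × 1.53 × 10⁻³ / 109 = 1.3756 × 10⁻⁴ s⁻².
N = √(1.3756 × 10⁻⁴) = 0.011729 rad s⁻¹ → T = 2π/N = 535.70 s ≈ 536 s.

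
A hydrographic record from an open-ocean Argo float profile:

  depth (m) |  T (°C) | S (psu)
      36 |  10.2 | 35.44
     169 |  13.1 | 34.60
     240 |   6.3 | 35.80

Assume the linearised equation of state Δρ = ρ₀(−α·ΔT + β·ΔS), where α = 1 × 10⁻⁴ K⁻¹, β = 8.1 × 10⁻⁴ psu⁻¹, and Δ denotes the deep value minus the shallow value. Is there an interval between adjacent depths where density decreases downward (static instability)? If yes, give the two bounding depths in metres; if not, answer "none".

Evaluate Δρ/ρ₀ = −αΔT + βΔS across each adjacent pair:
  36–169 m: −αΔT+βΔS = −(1 × 10⁻⁴)(+2.9)+(8.1 × 10⁻⁴)(-0.84) = -9.7 × 10⁻⁴ → UNSTABLE
  169–240 m: −αΔT+βΔS = −(1 × 10⁻⁴)(-6.8)+(8.1 × 10⁻⁴)(+1.20) = 1.7 × 10⁻³ → stable
The 36–169 m interval has Δρ < 0: lighter water underlies denser water.

36–169 m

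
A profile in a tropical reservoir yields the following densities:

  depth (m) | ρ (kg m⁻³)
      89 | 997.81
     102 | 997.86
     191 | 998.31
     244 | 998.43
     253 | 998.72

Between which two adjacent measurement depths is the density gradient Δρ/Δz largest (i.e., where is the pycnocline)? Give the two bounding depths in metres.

Compute the density gradient over each adjacent pair:
  89–102 m: Δρ/Δz = 0.05/13 = 3.8 × 10⁻³ kg m⁻⁴
  102–191 m: Δρ/Δz = 0.45/89 = 5.1 × 10⁻³ kg m⁻⁴
  191–244 m: Δρ/Δz = 0.12/53 = 2.3 × 10⁻³ kg m⁻⁴
  244–253 m: Δρ/Δz = 0.29/9 = 0.032 kg m⁻⁴
The largest gradient is in the 244–253 m interval — the pycnocline.

244–253 m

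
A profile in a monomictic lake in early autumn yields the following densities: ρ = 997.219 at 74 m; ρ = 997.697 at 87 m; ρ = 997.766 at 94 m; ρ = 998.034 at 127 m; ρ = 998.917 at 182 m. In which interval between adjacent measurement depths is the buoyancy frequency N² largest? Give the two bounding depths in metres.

74–87 m

Compute the density gradient over each adjacent pair:
  74–87 m: Δρ/Δz = 0.478/13 = 0.037 kg m⁻⁴
  87–94 m: Δρ/Δz = 0.069/7 = 9.9 × 10⁻³ kg m⁻⁴
  94–127 m: Δρ/Δz = 0.268/33 = 8.1 × 10⁻³ kg m⁻⁴
  127–182 m: Δρ/Δz = 0.883/55 = 0.016 kg m⁻⁴
The largest gradient is in the 74–87 m interval — the pycnocline.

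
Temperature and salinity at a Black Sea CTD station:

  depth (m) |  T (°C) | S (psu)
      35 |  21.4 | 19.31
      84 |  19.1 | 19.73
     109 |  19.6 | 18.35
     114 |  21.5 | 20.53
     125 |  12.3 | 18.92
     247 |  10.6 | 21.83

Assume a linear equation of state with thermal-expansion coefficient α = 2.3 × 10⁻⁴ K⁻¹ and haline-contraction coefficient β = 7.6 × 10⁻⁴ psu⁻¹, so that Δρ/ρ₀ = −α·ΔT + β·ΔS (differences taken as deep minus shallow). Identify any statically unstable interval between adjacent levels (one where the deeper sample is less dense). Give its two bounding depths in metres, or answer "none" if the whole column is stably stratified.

84–109 m

Evaluate Δρ/ρ₀ = −αΔT + βΔS across each adjacent pair:
  35–84 m: −αΔT+βΔS = −(2.3 × 10⁻⁴)(-2.3)+(7.6 × 10⁻⁴)(+0.42) = 8.5 × 10⁻⁴ → stable
  84–109 m: −αΔT+βΔS = −(2.3 × 10⁻⁴)(+0.5)+(7.6 × 10⁻⁴)(-1.38) = -1.2 × 10⁻³ → UNSTABLE
  109–114 m: −αΔT+βΔS = −(2.3 × 10⁻⁴)(+1.9)+(7.6 × 10⁻⁴)(+2.18) = 1.2 × 10⁻³ → stable
  114–125 m: −αΔT+βΔS = −(2.3 × 10⁻⁴)(-9.2)+(7.6 × 10⁻⁴)(-1.61) = 8.9 × 10⁻⁴ → stable
  125–247 m: −αΔT+βΔS = −(2.3 × 10⁻⁴)(-1.7)+(7.6 × 10⁻⁴)(+2.91) = 2.6 × 10⁻³ → stable
The 84–109 m interval has Δρ < 0: lighter water underlies denser water.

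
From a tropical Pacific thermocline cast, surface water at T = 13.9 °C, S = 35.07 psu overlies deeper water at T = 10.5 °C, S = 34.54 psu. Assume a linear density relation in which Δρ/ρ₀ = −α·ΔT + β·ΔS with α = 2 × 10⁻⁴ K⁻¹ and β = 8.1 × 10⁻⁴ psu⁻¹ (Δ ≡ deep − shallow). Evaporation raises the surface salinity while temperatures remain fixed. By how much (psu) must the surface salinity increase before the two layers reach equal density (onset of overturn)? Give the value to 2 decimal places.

Neutral buoyancy requires −α(T_deep − T_surf) + β(S_deep − S_surf′) = 0.
S_surf′ = S_deep − (α/β)·ΔT = 34.54 − (2 × 10⁻⁴/8.1 × 10⁻⁴)·(-3.4) = 35.3795 psu.
Increase required: 35.3795 − 35.07 = 0.3095 psu.

0.31 psu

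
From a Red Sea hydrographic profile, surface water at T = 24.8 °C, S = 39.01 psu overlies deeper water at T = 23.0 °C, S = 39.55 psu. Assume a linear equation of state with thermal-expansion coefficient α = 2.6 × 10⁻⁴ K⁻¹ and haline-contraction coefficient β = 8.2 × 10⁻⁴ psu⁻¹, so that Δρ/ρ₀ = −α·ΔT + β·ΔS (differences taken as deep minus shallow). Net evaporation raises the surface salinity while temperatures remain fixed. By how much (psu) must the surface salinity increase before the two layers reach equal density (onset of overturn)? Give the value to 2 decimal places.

Neutral buoyancy requires −α(T_deep − T_surf) + β(S_deep − S_surf′) = 0.
S_surf′ = S_deep − (α/β)·ΔT = 39.55 − (2.6 × 10⁻⁴/8.2 × 10⁻⁴)·(-1.8) = 40.1207 psu.
Increase required: 40.1207 − 39.01 = 1.1107 psu.

1.11 psu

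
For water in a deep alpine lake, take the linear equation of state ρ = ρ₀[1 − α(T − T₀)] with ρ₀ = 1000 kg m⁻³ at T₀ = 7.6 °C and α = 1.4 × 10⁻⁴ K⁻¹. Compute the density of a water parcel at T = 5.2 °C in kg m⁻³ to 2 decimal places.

T − T₀ = -2.4 K.
Bracket = 1 − α·(-2.4) = 1 + (3.36 × 10⁻⁴) = 1.0003360.
ρ = 1000 × 1.0003360 = 1000.34 kg m⁻³.

1000.34 kg m⁻³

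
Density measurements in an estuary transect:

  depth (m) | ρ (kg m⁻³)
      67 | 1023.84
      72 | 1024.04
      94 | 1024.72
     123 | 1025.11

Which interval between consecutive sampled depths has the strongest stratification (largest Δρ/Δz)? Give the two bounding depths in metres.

67–72 m

Compute the density gradient over each adjacent pair:
  67–72 m: Δρ/Δz = 0.20/5 = 0.040 kg m⁻⁴
  72–94 m: Δρ/Δz = 0.68/22 = 0.031 kg m⁻⁴
  94–123 m: Δρ/Δz = 0.39/29 = 0.013 kg m⁻⁴
The largest gradient is in the 67–72 m interval — the pycnocline.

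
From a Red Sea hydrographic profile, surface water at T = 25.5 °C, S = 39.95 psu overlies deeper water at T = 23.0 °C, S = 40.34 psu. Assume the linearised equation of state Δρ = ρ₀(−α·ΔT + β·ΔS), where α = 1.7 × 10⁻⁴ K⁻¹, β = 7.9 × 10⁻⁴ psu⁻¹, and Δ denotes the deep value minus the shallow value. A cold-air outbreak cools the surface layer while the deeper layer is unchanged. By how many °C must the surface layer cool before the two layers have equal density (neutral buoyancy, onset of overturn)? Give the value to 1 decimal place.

Neutral buoyancy requires Δρ = 0, i.e. −α(T_deep − T_surf′) + β(S_deep − S_surf) = 0.
T_surf′ = T_deep − (β/α)·ΔS = 23.0 − (7.9 × 10⁻⁴/1.7 × 10⁻⁴)·(+0.39) = 21.188 °C.
Cooling required: 25.5 − (21.188) = 4.312 °C.

4.3 °C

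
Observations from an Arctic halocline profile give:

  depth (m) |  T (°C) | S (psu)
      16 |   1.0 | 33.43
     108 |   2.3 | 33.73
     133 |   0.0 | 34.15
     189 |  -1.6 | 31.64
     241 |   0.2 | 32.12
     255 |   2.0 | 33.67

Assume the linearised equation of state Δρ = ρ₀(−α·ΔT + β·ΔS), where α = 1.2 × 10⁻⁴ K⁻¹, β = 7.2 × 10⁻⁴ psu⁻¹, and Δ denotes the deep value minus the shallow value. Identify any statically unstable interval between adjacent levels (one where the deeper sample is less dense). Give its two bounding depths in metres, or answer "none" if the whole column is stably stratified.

133–189 m

Evaluate Δρ/ρ₀ = −αΔT + βΔS across each adjacent pair:
  16–108 m: −αΔT+βΔS = −(1.2 × 10⁻⁴)(+1.3)+(7.2 × 10⁻⁴)(+0.30) = 6.0 × 10⁻⁵ → stable
  108–133 m: −αΔT+βΔS = −(1.2 × 10⁻⁴)(-2.3)+(7.2 × 10⁻⁴)(+0.42) = 5.8 × 10⁻⁴ → stable
  133–189 m: −αΔT+βΔS = −(1.2 × 10⁻⁴)(-1.6)+(7.2 × 10⁻⁴)(-2.51) = -1.6 × 10⁻³ → UNSTABLE
  189–241 m: −αΔT+βΔS = −(1.2 × 10⁻⁴)(+1.8)+(7.2 × 10⁻⁴)(+0.48) = 1.3 × 10⁻⁴ → stable
  241–255 m: −αΔT+βΔS = −(1.2 × 10⁻⁴)(+1.8)+(7.2 × 10⁻⁴)(+1.55) = 9.0 × 10⁻⁴ → stable
The 133–189 m interval has Δρ < 0: lighter water underlies denser water.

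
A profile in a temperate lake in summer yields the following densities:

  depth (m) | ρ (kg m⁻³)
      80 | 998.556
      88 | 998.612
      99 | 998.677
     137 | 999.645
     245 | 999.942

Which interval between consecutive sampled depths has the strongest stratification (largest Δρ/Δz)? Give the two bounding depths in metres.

99–137 m

Compute the density gradient over each adjacent pair:
  80–88 m: Δρ/Δz = 0.056/8 = 7.0 × 10⁻³ kg m⁻⁴
  88–99 m: Δρ/Δz = 0.065/11 = 5.9 × 10⁻³ kg m⁻⁴
  99–137 m: Δρ/Δz = 0.968/38 = 0.025 kg m⁻⁴
  137–245 m: Δρ/Δz = 0.297/108 = 2.7 × 10⁻³ kg m⁻⁴
The largest gradient is in the 99–137 m interval — the pycnocline.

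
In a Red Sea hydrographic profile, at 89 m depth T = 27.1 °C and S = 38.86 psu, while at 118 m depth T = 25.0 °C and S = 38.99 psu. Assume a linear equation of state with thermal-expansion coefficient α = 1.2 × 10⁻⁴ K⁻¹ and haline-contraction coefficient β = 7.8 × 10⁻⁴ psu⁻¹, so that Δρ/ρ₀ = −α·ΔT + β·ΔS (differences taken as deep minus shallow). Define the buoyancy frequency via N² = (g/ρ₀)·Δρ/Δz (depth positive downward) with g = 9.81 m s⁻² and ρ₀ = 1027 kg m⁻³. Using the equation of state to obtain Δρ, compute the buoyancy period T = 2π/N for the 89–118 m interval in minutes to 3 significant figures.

9.58 min

ΔT = -2.1 K, ΔS = +0.13 psu (deep − shallow).
Δρ/ρ₀ = −αΔT + βΔS = 2.52 × 10⁻⁴ + 1.014 × 10⁻⁴ = 3.534 × 10⁻⁴, so Δρ ≈ 0.3629 kg m⁻³.
N² = (g/ρ₀)·Δρ/Δz = g·(Δρ/ρ₀)/Δz = 9.81 × 3.534 × 10⁻⁴ / 29 = 1.1955 × 10⁻⁴ s⁻².
N = √(1.1955 × 10⁻⁴) = 0.010934 rad s⁻¹ → T = 2π/N = 574.65 s = 9.5775 min ≈ 9.58 min.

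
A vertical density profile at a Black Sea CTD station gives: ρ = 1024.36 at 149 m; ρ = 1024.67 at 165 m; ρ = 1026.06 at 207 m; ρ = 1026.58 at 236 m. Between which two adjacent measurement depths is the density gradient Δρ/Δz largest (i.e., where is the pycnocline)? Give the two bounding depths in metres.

Compute the density gradient over each adjacent pair:
  149–165 m: Δρ/Δz = 0.31/16 = 0.019 kg m⁻⁴
  165–207 m: Δρ/Δz = 1.39/42 = 0.033 kg m⁻⁴
  207–236 m: Δρ/Δz = 0.52/29 = 0.018 kg m⁻⁴
The largest gradient is in the 165–207 m interval — the pycnocline.

165–207 m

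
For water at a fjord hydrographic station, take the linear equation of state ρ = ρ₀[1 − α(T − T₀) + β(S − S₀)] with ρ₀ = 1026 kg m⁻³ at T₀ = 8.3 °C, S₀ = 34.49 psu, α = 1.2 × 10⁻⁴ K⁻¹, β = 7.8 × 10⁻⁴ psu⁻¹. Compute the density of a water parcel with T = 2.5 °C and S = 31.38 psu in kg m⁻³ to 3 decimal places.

1024.225 kg m⁻³

T − T₀ = -5.8 K, S − S₀ = -3.11 psu.
Bracket = 1 − α·(-5.8) + β·(-3.11) = 1 + (-1.7298 × 10⁻³) = 0.9982702.
ρ = 1026 × 0.9982702 = 1024.225 kg m⁻³.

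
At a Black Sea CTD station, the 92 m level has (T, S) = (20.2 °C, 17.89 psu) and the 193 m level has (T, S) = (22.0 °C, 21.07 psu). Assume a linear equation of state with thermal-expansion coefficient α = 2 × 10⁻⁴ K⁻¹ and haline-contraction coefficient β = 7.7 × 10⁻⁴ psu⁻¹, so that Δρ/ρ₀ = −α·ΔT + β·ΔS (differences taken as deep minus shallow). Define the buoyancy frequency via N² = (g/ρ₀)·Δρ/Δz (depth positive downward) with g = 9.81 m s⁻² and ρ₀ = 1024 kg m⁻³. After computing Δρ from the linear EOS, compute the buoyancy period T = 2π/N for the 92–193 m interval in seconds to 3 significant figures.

ΔT = +1.8 K, ΔS = +3.18 psu (deep − shallow).
Δρ/ρ₀ = −αΔT + βΔS = -3.60 × 10⁻⁴ + 2.4486 × 10⁻³ = 2.0886 × 10⁻³, so Δρ ≈ 2.139 kg m⁻³.
N² = (g/ρ₀)·Δρ/Δz = g·(Δρ/ρ₀)/Δz = 9.81 × 2.0886 × 10⁻³ / 101 = 2.0286 × 10⁻⁴ s⁻².
N = √(2.0286 × 10⁻⁴) = 0.014243 rad s⁻¹ → T = 2π/N = 441.14 s ≈ 441 s.

441 s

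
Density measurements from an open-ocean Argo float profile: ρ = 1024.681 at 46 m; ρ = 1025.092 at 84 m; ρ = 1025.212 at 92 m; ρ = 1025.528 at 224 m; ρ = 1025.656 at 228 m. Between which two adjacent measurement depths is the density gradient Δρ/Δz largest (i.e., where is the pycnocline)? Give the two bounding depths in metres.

224–228 m

Compute the density gradient over each adjacent pair:
  46–84 m: Δρ/Δz = 0.411/38 = 0.011 kg m⁻⁴
  84–92 m: Δρ/Δz = 0.120/8 = 0.015 kg m⁻⁴
  92–224 m: Δρ/Δz = 0.316/132 = 2.4 × 10⁻³ kg m⁻⁴
  224–228 m: Δρ/Δz = 0.128/4 = 0.032 kg m⁻⁴
The largest gradient is in the 224–228 m interval — the pycnocline.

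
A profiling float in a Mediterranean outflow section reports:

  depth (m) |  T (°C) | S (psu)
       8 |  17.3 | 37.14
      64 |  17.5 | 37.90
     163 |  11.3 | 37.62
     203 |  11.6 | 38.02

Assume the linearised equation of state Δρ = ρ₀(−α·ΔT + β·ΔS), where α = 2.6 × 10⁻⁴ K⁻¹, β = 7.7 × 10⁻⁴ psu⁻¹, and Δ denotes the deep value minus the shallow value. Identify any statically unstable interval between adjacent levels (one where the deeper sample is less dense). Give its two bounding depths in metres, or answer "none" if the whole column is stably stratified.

none

Evaluate Δρ/ρ₀ = −αΔT + βΔS across each adjacent pair:
  8–64 m: −αΔT+βΔS = −(2.6 × 10⁻⁴)(+0.2)+(7.7 × 10⁻⁴)(+0.76) = 5.3 × 10⁻⁴ → stable
  64–163 m: −αΔT+βΔS = −(2.6 × 10⁻⁴)(-6.2)+(7.7 × 10⁻⁴)(-0.28) = 1.4 × 10⁻³ → stable
  163–203 m: −αΔT+βΔS = −(2.6 × 10⁻⁴)(+0.3)+(7.7 × 10⁻⁴)(+0.40) = 2.3 × 10⁻⁴ → stable
Every interval has Δρ > 0: the column is stably stratified throughout.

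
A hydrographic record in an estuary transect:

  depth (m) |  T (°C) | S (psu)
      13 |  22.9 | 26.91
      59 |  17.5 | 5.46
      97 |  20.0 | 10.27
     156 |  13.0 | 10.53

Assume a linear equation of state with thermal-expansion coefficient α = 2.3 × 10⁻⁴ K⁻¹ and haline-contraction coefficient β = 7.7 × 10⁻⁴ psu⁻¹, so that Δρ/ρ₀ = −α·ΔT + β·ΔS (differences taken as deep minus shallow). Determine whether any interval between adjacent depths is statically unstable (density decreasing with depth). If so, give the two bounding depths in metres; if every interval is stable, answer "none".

13–59 m

Evaluate Δρ/ρ₀ = −αΔT + βΔS across each adjacent pair:
  13–59 m: −αΔT+βΔS = −(2.3 × 10⁻⁴)(-5.4)+(7.7 × 10⁻⁴)(-21.45) = -0.015 → UNSTABLE
  59–97 m: −αΔT+βΔS = −(2.3 × 10⁻⁴)(+2.5)+(7.7 × 10⁻⁴)(+4.81) = 3.1 × 10⁻³ → stable
  97–156 m: −αΔT+βΔS = −(2.3 × 10⁻⁴)(-7.0)+(7.7 × 10⁻⁴)(+0.26) = 1.8 × 10⁻³ → stable
The 13–59 m interval has Δρ < 0: lighter water underlies denser water.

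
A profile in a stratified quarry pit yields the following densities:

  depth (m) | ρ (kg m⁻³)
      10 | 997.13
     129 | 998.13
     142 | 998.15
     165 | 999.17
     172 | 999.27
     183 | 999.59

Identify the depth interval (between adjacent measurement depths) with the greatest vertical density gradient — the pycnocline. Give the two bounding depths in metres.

Compute the density gradient over each adjacent pair:
  10–129 m: Δρ/Δz = 1.00/119 = 8.4 × 10⁻³ kg m⁻⁴
  129–142 m: Δρ/Δz = 0.02/13 = 1.5 × 10⁻³ kg m⁻⁴
  142–165 m: Δρ/Δz = 1.02/23 = 0.044 kg m⁻⁴
  165–172 m: Δρ/Δz = 0.10/7 = 0.014 kg m⁻⁴
  172–183 m: Δρ/Δz = 0.32/11 = 0.029 kg m⁻⁴
The largest gradient is in the 142–165 m interval — the pycnocline.

142–165 m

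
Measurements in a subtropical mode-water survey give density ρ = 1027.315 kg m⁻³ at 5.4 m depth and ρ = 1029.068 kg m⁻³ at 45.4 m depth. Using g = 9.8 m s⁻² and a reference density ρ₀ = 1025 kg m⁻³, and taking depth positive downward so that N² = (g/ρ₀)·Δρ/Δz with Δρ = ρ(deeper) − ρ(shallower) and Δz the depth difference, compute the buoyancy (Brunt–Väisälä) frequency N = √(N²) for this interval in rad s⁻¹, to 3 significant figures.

Δρ = 1029.068 − 1027.315 = 1.753 kg m⁻³ over Δz = 45.4 − 5.4 = 40 m.
N² = (9.8/1025) × (1.753/40) = 4.1901 × 10⁻⁴ s⁻².
N = √(4.1901 × 10⁻⁴) = 0.020470 rad s⁻¹ ≈ 0.0205 rad s⁻¹.

0.0205 rad s⁻¹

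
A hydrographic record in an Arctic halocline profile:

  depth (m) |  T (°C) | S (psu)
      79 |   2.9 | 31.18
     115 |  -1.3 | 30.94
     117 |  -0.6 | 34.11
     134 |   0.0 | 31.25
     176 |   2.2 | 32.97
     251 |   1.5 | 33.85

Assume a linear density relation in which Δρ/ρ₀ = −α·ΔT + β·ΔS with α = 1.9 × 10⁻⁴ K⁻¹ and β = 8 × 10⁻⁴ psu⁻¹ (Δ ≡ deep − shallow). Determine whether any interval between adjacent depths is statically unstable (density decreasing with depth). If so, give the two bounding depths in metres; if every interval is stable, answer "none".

117–134 m

Evaluate Δρ/ρ₀ = −αΔT + βΔS across each adjacent pair:
  79–115 m: −αΔT+βΔS = −(1.9 × 10⁻⁴)(-4.2)+(8 × 10⁻⁴)(-0.24) = 6.1 × 10⁻⁴ → stable
  115–117 m: −αΔT+βΔS = −(1.9 × 10⁻⁴)(+0.7)+(8 × 10⁻⁴)(+3.17) = 2.4 × 10⁻³ → stable
  117–134 m: −αΔT+βΔS = −(1.9 × 10⁻⁴)(+0.6)+(8 × 10⁻⁴)(-2.86) = -2.4 × 10⁻³ → UNSTABLE
  134–176 m: −αΔT+βΔS = −(1.9 × 10⁻⁴)(+2.2)+(8 × 10⁻⁴)(+1.72) = 9.6 × 10⁻⁴ → stable
  176–251 m: −αΔT+βΔS = −(1.9 × 10⁻⁴)(-0.7)+(8 × 10⁻⁴)(+0.88) = 8.4 × 10⁻⁴ → stable
The 117–134 m interval has Δρ < 0: lighter water underlies denser water.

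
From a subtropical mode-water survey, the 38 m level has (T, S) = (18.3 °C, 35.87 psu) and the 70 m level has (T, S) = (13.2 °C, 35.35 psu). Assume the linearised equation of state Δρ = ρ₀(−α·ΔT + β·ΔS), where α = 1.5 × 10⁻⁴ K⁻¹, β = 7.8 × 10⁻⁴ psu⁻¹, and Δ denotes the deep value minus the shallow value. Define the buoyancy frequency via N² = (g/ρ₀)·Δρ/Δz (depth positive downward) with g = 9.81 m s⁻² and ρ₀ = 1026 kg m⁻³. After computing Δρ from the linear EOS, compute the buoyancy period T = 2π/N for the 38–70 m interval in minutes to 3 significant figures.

9.98 min

ΔT = -5.1 K, ΔS = -0.52 psu (deep − shallow).
Δρ/ρ₀ = −αΔT + βΔS = 7.65 × 10⁻⁴ − 4.056 × 10⁻⁴ = 3.594 × 10⁻⁴, so Δρ ≈ 0.3687 kg m⁻³.
N² = (g/ρ₀)·Δρ/Δz = g·(Δρ/ρ₀)/Δz = 9.81 × 3.594 × 10⁻⁴ / 32 = 1.1018 × 10⁻⁴ s⁻².
N = √(1.1018 × 10⁻⁴) = 0.010497 rad s⁻¹ → T = 2π/N = 598.57 s = 9.9762 min ≈ 9.98 min.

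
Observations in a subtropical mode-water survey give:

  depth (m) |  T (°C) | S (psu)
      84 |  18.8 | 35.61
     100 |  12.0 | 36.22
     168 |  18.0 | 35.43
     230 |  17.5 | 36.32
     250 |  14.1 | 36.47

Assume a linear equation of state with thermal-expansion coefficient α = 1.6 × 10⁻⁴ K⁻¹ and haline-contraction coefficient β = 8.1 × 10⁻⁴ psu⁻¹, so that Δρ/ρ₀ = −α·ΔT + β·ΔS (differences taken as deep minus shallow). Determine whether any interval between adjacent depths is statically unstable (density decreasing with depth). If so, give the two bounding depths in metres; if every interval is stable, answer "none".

100–168 m

Evaluate Δρ/ρ₀ = −αΔT + βΔS across each adjacent pair:
  84–100 m: −αΔT+βΔS = −(1.6 × 10⁻⁴)(-6.8)+(8.1 × 10⁻⁴)(+0.61) = 1.6 × 10⁻³ → stable
  100–168 m: −αΔT+βΔS = −(1.6 × 10⁻⁴)(+6.0)+(8.1 × 10⁻⁴)(-0.79) = -1.6 × 10⁻³ → UNSTABLE
  168–230 m: −αΔT+βΔS = −(1.6 × 10⁻⁴)(-0.5)+(8.1 × 10⁻⁴)(+0.89) = 8.0 × 10⁻⁴ → stable
  230–250 m: −αΔT+βΔS = −(1.6 × 10⁻⁴)(-3.4)+(8.1 × 10⁻⁴)(+0.15) = 6.7 × 10⁻⁴ → stable
The 100–168 m interval has Δρ < 0: lighter water underlies denser water.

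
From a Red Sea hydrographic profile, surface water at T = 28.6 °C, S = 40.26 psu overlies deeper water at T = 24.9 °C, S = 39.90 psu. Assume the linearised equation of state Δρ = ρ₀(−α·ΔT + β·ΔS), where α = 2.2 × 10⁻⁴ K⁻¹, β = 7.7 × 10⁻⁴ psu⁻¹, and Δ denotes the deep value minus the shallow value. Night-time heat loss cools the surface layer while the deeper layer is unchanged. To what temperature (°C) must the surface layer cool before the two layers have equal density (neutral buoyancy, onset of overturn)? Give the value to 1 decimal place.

26.2 °C

Neutral buoyancy requires Δρ = 0, i.e. −α(T_deep − T_surf′) + β(S_deep − S_surf) = 0.
T_surf′ = T_deep − (β/α)·ΔS = 24.9 − (7.7 × 10⁻⁴/2.2 × 10⁻⁴)·(-0.36) = 26.160 °C.
Cooling required: 28.6 − (26.160) = 2.440 °C.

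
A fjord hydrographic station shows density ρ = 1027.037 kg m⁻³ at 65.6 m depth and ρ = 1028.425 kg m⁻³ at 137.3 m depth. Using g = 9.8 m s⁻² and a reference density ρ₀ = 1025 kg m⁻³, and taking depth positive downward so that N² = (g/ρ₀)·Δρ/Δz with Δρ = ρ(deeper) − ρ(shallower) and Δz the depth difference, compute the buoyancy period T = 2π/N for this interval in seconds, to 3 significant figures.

Δρ = 1028.425 − 1027.037 = 1.388 kg m⁻³ over Δz = 137.3 − 65.6 = 71.7 m.
N² = (9.8/1025) × (1.388/71.7) = 1.8509 × 10⁻⁴ s⁻².
N = √(1.8509 × 10⁻⁴) = 0.013605 rad s⁻¹, so T = 2π/N = 461.83 s ≈ 462 s.
A positive N² confirms static stability across the interval.

462 s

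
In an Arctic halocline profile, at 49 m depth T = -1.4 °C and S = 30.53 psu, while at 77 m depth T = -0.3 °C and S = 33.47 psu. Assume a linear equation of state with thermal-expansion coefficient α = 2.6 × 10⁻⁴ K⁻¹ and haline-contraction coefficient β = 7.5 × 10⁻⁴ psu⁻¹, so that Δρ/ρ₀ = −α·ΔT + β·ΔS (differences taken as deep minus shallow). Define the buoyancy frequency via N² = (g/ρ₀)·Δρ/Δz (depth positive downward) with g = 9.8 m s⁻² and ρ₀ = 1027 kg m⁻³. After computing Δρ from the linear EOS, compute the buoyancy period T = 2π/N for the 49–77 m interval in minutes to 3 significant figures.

ΔT = +1.1 K, ΔS = +2.94 psu (deep − shallow).
Δρ/ρ₀ = −αΔT + βΔS = -2.86 × 10⁻⁴ + 2.205 × 10⁻³ = 1.919 × 10⁻³, so Δρ ≈ 1.971 kg m⁻³.
N² = (g/ρ₀)·Δρ/Δz = g·(Δρ/ρ₀)/Δz = 9.8 × 1.919 × 10⁻³ / 28 = 6.7165 × 10⁻⁴ s⁻².
N = √(6.7165 × 10⁻⁴) = 0.025916 rad s⁻¹ → T = 2π/N = 242.44 s = 4.0407 min ≈ 4.04 min.

4.04 min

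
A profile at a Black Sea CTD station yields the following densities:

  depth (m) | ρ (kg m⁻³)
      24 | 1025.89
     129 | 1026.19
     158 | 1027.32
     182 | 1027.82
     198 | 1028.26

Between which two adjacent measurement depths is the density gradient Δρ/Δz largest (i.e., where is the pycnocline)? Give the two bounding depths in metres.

129–158 m

Compute the density gradient over each adjacent pair:
  24–129 m: Δρ/Δz = 0.30/105 = 2.9 × 10⁻³ kg m⁻⁴
  129–158 m: Δρ/Δz = 1.13/29 = 0.039 kg m⁻⁴
  158–182 m: Δρ/Δz = 0.50/24 = 0.021 kg m⁻⁴
  182–198 m: Δρ/Δz = 0.44/16 = 0.028 kg m⁻⁴
The largest gradient is in the 129–158 m interval — the pycnocline.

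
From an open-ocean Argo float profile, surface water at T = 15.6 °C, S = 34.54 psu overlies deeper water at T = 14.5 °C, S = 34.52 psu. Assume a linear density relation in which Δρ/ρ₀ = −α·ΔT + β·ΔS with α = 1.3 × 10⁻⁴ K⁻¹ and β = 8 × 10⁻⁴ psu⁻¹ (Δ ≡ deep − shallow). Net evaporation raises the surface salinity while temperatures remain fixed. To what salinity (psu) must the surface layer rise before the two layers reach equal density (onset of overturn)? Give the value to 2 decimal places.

34.70 psu

Neutral buoyancy requires −α(T_deep − T_surf) + β(S_deep − S_surf′) = 0.
S_surf′ = S_deep − (α/β)·ΔT = 34.52 − (1.3 × 10⁻⁴/8 × 10⁻⁴)·(-1.1) = 34.6988 psu.
Increase required: 34.6988 − 34.54 = 0.1588 psu.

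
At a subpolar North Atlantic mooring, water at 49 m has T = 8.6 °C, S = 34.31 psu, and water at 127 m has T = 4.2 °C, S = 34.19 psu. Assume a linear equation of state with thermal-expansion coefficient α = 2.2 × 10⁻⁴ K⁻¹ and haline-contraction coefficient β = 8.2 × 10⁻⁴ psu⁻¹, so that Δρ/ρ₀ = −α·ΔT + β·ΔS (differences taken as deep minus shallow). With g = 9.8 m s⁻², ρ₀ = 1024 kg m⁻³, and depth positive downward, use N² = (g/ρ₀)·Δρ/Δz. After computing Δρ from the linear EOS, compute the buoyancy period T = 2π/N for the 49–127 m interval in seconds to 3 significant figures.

601 s

ΔT = -4.4 K, ΔS = -0.12 psu (deep − shallow).
Δρ/ρ₀ = −αΔT + βΔS = 9.68 × 10⁻⁴ − 9.84 × 10⁻⁵ = 8.696 × 10⁻⁴, so Δρ ≈ 0.8905 kg m⁻³.
N² = (g/ρ₀)·Δρ/Δz = g·(Δρ/ρ₀)/Δz = 9.8 × 8.696 × 10⁻⁴ / 78 = 1.0926 × 10⁻⁴ s⁻².
N = √(1.0926 × 10⁻⁴) = 0.010453 rad s⁻¹ → T = 2π/N = 601.09 s ≈ 601 s.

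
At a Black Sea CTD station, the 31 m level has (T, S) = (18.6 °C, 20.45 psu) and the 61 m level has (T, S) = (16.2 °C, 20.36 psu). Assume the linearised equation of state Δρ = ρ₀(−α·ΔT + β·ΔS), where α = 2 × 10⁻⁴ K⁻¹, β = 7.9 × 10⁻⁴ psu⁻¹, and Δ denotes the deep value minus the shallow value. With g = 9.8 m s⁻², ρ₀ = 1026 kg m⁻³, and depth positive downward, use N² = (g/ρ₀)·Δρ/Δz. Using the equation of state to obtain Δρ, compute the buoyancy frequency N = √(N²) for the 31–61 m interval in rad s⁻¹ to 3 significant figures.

0.0116 rad s⁻¹

ΔT = -2.4 K, ΔS = -0.09 psu (deep − shallow).
Δρ/ρ₀ = −αΔT + βΔS = 4.80 × 10⁻⁴ − 7.11 × 10⁻⁵ = 4.089 × 10⁻⁴, so Δρ ≈ 0.4195 kg m⁻³.
N² = (g/ρ₀)·Δρ/Δz = g·(Δρ/ρ₀)/Δz = 9.8 × 4.089 × 10⁻⁴ / 30 = 1.3357 × 10⁻⁴ s⁻².
N = √(1.3357 × 10⁻⁴) = 0.011557 rad s⁻¹ ≈ 0.0116 rad s⁻¹.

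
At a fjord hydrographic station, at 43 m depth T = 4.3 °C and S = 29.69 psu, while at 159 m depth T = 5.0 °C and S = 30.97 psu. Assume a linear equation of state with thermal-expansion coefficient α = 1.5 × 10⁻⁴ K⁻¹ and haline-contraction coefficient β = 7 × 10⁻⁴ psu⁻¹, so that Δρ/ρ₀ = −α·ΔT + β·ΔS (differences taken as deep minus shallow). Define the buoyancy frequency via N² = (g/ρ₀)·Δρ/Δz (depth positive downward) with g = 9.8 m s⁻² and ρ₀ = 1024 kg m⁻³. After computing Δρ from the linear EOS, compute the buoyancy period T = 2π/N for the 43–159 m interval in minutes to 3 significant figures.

12.8 min

ΔT = +0.7 K, ΔS = +1.28 psu (deep − shallow).
Δρ/ρ₀ = −αΔT + βΔS = -1.05 × 10⁻⁴ + 8.96 × 10⁻⁴ = 7.91 × 10⁻⁴, so Δρ ≈ 0.8100 kg m⁻³.
N² = (g/ρ₀)·Δρ/Δz = g·(Δρ/ρ₀)/Δz = 9.8 × 7.91 × 10⁻⁴ / 116 = 6.6826 × 10⁻⁵ s⁻².
N = √(6.6826 × 10⁻⁵) = 8.1747 × 10⁻³ rad s⁻¹ → T = 2π/N = 768.61 s = 12.810 min ≈ 12.8 min.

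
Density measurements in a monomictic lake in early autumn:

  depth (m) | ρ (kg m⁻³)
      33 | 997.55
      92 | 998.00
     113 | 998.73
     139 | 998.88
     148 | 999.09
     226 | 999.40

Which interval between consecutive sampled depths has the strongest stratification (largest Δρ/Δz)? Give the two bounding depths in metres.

Compute the density gradient over each adjacent pair:
  33–92 m: Δρ/Δz = 0.45/59 = 7.6 × 10⁻³ kg m⁻⁴
  92–113 m: Δρ/Δz = 0.73/21 = 0.035 kg m⁻⁴
  113–139 m: Δρ/Δz = 0.15/26 = 5.8 × 10⁻³ kg m⁻⁴
  139–148 m: Δρ/Δz = 0.21/9 = 0.023 kg m⁻⁴
  148–226 m: Δρ/Δz = 0.31/78 = 4.0 × 10⁻³ kg m⁻⁴
The largest gradient is in the 92–113 m interval — the pycnocline.

92–113 m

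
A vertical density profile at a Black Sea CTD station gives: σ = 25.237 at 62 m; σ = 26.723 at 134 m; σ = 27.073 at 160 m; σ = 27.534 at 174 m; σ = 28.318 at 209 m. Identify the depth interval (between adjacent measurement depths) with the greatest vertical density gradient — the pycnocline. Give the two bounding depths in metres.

160–174 m

Compute the density gradient over each adjacent pair:
  62–134 m: Δρ/Δz = 1.486/72 = 0.021 kg m⁻⁴
  134–160 m: Δρ/Δz = 0.350/26 = 0.013 kg m⁻⁴
  160–174 m: Δρ/Δz = 0.461/14 = 0.033 kg m⁻⁴
  174–209 m: Δρ/Δz = 0.784/35 = 0.022 kg m⁻⁴
The largest gradient is in the 160–174 m interval — the pycnocline.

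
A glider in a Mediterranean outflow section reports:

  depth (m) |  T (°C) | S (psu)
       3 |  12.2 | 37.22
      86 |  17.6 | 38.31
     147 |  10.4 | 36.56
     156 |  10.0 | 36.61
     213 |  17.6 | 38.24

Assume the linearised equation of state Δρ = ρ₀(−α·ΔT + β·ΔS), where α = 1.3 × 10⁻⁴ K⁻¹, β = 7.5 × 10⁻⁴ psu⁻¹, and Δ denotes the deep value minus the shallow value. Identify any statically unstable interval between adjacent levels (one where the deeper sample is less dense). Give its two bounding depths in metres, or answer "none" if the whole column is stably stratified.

Evaluate Δρ/ρ₀ = −αΔT + βΔS across each adjacent pair:
  3–86 m: −αΔT+βΔS = −(1.3 × 10⁻⁴)(+5.4)+(7.5 × 10⁻⁴)(+1.09) = 1.2 × 10⁻⁴ → stable
  86–147 m: −αΔT+βΔS = −(1.3 × 10⁻⁴)(-7.2)+(7.5 × 10⁻⁴)(-1.75) = -3.8 × 10⁻⁴ → UNSTABLE
  147–156 m: −αΔT+βΔS = −(1.3 × 10⁻⁴)(-0.4)+(7.5 × 10⁻⁴)(+0.05) = 9.0 × 10⁻⁵ → stable
  156–213 m: −αΔT+βΔS = −(1.3 × 10⁻⁴)(+7.6)+(7.5 × 10⁻⁴)(+1.63) = 2.3 × 10⁻⁴ → stable
The 86–147 m interval has Δρ < 0: lighter water underlies denser water.

86–147 m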